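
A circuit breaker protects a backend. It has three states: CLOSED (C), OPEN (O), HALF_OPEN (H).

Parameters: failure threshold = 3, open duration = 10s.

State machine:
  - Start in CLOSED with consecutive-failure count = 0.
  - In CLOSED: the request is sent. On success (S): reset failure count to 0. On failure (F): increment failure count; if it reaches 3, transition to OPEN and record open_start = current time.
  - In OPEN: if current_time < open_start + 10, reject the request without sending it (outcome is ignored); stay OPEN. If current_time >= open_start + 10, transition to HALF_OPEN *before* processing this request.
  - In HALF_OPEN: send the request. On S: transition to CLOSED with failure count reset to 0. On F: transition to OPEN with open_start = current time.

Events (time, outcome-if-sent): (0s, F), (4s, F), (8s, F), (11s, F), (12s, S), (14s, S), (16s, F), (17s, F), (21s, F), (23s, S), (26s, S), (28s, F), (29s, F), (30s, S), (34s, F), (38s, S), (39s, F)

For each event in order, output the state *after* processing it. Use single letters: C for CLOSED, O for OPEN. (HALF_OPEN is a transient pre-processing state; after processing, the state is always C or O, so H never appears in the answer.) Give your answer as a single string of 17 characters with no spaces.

State after each event:
  event#1 t=0s outcome=F: state=CLOSED
  event#2 t=4s outcome=F: state=CLOSED
  event#3 t=8s outcome=F: state=OPEN
  event#4 t=11s outcome=F: state=OPEN
  event#5 t=12s outcome=S: state=OPEN
  event#6 t=14s outcome=S: state=OPEN
  event#7 t=16s outcome=F: state=OPEN
  event#8 t=17s outcome=F: state=OPEN
  event#9 t=21s outcome=F: state=OPEN
  event#10 t=23s outcome=S: state=OPEN
  event#11 t=26s outcome=S: state=OPEN
  event#12 t=28s outcome=F: state=OPEN
  event#13 t=29s outcome=F: state=OPEN
  event#14 t=30s outcome=S: state=OPEN
  event#15 t=34s outcome=F: state=OPEN
  event#16 t=38s outcome=S: state=OPEN
  event#17 t=39s outcome=F: state=OPEN

Answer: CCOOOOOOOOOOOOOOO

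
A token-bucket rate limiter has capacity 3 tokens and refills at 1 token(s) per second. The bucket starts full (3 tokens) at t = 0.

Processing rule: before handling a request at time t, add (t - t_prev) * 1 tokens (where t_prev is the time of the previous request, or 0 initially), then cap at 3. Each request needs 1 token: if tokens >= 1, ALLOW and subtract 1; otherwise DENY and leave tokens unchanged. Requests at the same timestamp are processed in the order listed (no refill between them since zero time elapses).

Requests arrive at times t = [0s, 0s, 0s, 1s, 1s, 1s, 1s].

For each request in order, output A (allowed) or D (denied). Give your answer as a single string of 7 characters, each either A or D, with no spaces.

Simulating step by step:
  req#1 t=0s: ALLOW
  req#2 t=0s: ALLOW
  req#3 t=0s: ALLOW
  req#4 t=1s: ALLOW
  req#5 t=1s: DENY
  req#6 t=1s: DENY
  req#7 t=1s: DENY

Answer: AAAADDD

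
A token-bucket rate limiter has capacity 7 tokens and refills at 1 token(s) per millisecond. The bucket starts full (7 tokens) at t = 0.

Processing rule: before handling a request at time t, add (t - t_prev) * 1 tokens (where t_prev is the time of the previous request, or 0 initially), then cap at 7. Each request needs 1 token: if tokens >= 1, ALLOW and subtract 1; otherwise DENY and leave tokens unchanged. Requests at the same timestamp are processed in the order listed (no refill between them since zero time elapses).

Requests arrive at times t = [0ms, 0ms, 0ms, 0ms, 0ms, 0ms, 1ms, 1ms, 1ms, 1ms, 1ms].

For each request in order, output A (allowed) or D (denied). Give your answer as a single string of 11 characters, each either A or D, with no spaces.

Answer: AAAAAAAADDD

Derivation:
Simulating step by step:
  req#1 t=0ms: ALLOW
  req#2 t=0ms: ALLOW
  req#3 t=0ms: ALLOW
  req#4 t=0ms: ALLOW
  req#5 t=0ms: ALLOW
  req#6 t=0ms: ALLOW
  req#7 t=1ms: ALLOW
  req#8 t=1ms: ALLOW
  req#9 t=1ms: DENY
  req#10 t=1ms: DENY
  req#11 t=1ms: DENY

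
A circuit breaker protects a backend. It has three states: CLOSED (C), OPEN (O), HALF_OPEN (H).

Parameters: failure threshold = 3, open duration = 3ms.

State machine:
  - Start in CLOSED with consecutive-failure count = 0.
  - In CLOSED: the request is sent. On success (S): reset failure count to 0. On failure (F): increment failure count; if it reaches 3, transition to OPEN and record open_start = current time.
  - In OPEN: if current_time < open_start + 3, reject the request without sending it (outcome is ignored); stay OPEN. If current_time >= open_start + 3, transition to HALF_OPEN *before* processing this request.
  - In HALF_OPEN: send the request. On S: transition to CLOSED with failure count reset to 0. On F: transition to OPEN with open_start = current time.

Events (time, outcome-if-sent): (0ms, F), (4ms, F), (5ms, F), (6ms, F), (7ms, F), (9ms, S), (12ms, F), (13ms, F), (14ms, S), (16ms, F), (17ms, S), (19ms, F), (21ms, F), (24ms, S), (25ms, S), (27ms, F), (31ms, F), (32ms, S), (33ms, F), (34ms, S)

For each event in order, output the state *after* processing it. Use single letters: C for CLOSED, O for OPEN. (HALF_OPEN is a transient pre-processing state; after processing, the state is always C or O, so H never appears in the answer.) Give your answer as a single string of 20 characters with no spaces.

Answer: CCOOOCCCCCCCCCCCCCCC

Derivation:
State after each event:
  event#1 t=0ms outcome=F: state=CLOSED
  event#2 t=4ms outcome=F: state=CLOSED
  event#3 t=5ms outcome=F: state=OPEN
  event#4 t=6ms outcome=F: state=OPEN
  event#5 t=7ms outcome=F: state=OPEN
  event#6 t=9ms outcome=S: state=CLOSED
  event#7 t=12ms outcome=F: state=CLOSED
  event#8 t=13ms outcome=F: state=CLOSED
  event#9 t=14ms outcome=S: state=CLOSED
  event#10 t=16ms outcome=F: state=CLOSED
  event#11 t=17ms outcome=S: state=CLOSED
  event#12 t=19ms outcome=F: state=CLOSED
  event#13 t=21ms outcome=F: state=CLOSED
  event#14 t=24ms outcome=S: state=CLOSED
  event#15 t=25ms outcome=S: state=CLOSED
  event#16 t=27ms outcome=F: state=CLOSED
  event#17 t=31ms outcome=F: state=CLOSED
  event#18 t=32ms outcome=S: state=CLOSED
  event#19 t=33ms outcome=F: state=CLOSED
  event#20 t=34ms outcome=S: state=CLOSED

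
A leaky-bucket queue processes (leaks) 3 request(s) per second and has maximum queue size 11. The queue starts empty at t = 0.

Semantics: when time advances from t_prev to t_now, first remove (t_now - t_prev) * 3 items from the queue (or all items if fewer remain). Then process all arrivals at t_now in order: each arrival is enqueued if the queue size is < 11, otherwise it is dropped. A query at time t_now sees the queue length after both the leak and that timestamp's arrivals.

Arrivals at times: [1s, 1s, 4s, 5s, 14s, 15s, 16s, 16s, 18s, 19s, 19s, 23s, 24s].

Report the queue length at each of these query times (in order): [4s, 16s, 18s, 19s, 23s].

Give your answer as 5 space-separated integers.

Queue lengths at query times:
  query t=4s: backlog = 1
  query t=16s: backlog = 2
  query t=18s: backlog = 1
  query t=19s: backlog = 2
  query t=23s: backlog = 1

Answer: 1 2 1 2 1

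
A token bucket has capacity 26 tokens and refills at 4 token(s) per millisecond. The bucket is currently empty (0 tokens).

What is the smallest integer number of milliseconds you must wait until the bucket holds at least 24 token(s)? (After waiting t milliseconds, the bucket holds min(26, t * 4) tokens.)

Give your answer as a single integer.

Answer: 6

Derivation:
Need t * 4 >= 24, so t >= 24/4.
Smallest integer t = ceil(24/4) = 6.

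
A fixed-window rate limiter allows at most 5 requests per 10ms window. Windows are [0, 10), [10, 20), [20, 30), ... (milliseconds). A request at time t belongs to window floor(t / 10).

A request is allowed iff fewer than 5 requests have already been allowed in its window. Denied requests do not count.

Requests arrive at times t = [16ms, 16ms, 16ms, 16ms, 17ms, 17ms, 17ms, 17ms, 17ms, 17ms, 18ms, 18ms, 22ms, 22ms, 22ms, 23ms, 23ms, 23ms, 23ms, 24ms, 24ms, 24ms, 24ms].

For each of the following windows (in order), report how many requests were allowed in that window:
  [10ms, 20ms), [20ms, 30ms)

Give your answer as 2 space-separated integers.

Answer: 5 5

Derivation:
Processing requests:
  req#1 t=16ms (window 1): ALLOW
  req#2 t=16ms (window 1): ALLOW
  req#3 t=16ms (window 1): ALLOW
  req#4 t=16ms (window 1): ALLOW
  req#5 t=17ms (window 1): ALLOW
  req#6 t=17ms (window 1): DENY
  req#7 t=17ms (window 1): DENY
  req#8 t=17ms (window 1): DENY
  req#9 t=17ms (window 1): DENY
  req#10 t=17ms (window 1): DENY
  req#11 t=18ms (window 1): DENY
  req#12 t=18ms (window 1): DENY
  req#13 t=22ms (window 2): ALLOW
  req#14 t=22ms (window 2): ALLOW
  req#15 t=22ms (window 2): ALLOW
  req#16 t=23ms (window 2): ALLOW
  req#17 t=23ms (window 2): ALLOW
  req#18 t=23ms (window 2): DENY
  req#19 t=23ms (window 2): DENY
  req#20 t=24ms (window 2): DENY
  req#21 t=24ms (window 2): DENY
  req#22 t=24ms (window 2): DENY
  req#23 t=24ms (window 2): DENY

Allowed counts by window: 5 5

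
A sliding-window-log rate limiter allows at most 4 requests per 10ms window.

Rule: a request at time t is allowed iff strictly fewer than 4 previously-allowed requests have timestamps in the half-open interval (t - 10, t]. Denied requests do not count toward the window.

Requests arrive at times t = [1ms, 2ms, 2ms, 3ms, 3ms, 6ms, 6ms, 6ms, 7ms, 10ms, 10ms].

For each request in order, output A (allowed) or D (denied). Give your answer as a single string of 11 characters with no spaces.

Tracking allowed requests in the window:
  req#1 t=1ms: ALLOW
  req#2 t=2ms: ALLOW
  req#3 t=2ms: ALLOW
  req#4 t=3ms: ALLOW
  req#5 t=3ms: DENY
  req#6 t=6ms: DENY
  req#7 t=6ms: DENY
  req#8 t=6ms: DENY
  req#9 t=7ms: DENY
  req#10 t=10ms: DENY
  req#11 t=10ms: DENY

Answer: AAAADDDDDDD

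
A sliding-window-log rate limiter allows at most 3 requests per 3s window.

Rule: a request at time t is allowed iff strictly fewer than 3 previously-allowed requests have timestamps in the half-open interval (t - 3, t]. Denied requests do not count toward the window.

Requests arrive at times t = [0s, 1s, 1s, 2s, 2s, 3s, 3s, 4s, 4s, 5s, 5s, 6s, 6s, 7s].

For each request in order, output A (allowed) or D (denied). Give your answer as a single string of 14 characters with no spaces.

Tracking allowed requests in the window:
  req#1 t=0s: ALLOW
  req#2 t=1s: ALLOW
  req#3 t=1s: ALLOW
  req#4 t=2s: DENY
  req#5 t=2s: DENY
  req#6 t=3s: ALLOW
  req#7 t=3s: DENY
  req#8 t=4s: ALLOW
  req#9 t=4s: ALLOW
  req#10 t=5s: DENY
  req#11 t=5s: DENY
  req#12 t=6s: ALLOW
  req#13 t=6s: DENY
  req#14 t=7s: ALLOW

Answer: AAADDADAADDADA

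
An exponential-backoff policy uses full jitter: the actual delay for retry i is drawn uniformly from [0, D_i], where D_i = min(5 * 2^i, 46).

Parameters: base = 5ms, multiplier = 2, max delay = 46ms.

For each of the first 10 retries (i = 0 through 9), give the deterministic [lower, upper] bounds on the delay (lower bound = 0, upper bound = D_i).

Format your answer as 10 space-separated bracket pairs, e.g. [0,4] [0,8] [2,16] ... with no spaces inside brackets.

Computing bounds per retry:
  i=0: D_i=min(5*2^0,46)=5, bounds=[0,5]
  i=1: D_i=min(5*2^1,46)=10, bounds=[0,10]
  i=2: D_i=min(5*2^2,46)=20, bounds=[0,20]
  i=3: D_i=min(5*2^3,46)=40, bounds=[0,40]
  i=4: D_i=min(5*2^4,46)=46, bounds=[0,46]
  i=5: D_i=min(5*2^5,46)=46, bounds=[0,46]
  i=6: D_i=min(5*2^6,46)=46, bounds=[0,46]
  i=7: D_i=min(5*2^7,46)=46, bounds=[0,46]
  i=8: D_i=min(5*2^8,46)=46, bounds=[0,46]
  i=9: D_i=min(5*2^9,46)=46, bounds=[0,46]

Answer: [0,5] [0,10] [0,20] [0,40] [0,46] [0,46] [0,46] [0,46] [0,46] [0,46]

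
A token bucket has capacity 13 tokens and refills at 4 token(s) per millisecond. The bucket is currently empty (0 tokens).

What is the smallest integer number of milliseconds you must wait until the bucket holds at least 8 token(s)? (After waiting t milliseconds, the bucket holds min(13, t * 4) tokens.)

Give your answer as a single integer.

Need t * 4 >= 8, so t >= 8/4.
Smallest integer t = ceil(8/4) = 2.

Answer: 2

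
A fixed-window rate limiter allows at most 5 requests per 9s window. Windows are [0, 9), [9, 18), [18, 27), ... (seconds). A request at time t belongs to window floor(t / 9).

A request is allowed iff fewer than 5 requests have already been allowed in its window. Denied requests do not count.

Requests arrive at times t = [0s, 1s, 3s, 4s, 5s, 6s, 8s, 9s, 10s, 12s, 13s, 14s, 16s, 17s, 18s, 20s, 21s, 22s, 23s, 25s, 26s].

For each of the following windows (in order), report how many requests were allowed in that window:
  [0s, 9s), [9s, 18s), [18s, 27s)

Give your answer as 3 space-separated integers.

Answer: 5 5 5

Derivation:
Processing requests:
  req#1 t=0s (window 0): ALLOW
  req#2 t=1s (window 0): ALLOW
  req#3 t=3s (window 0): ALLOW
  req#4 t=4s (window 0): ALLOW
  req#5 t=5s (window 0): ALLOW
  req#6 t=6s (window 0): DENY
  req#7 t=8s (window 0): DENY
  req#8 t=9s (window 1): ALLOW
  req#9 t=10s (window 1): ALLOW
  req#10 t=12s (window 1): ALLOW
  req#11 t=13s (window 1): ALLOW
  req#12 t=14s (window 1): ALLOW
  req#13 t=16s (window 1): DENY
  req#14 t=17s (window 1): DENY
  req#15 t=18s (window 2): ALLOW
  req#16 t=20s (window 2): ALLOW
  req#17 t=21s (window 2): ALLOW
  req#18 t=22s (window 2): ALLOW
  req#19 t=23s (window 2): ALLOW
  req#20 t=25s (window 2): DENY
  req#21 t=26s (window 2): DENY

Allowed counts by window: 5 5 5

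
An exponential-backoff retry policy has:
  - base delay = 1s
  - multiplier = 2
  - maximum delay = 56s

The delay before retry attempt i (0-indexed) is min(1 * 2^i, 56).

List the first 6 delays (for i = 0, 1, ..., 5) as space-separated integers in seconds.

Answer: 1 2 4 8 16 32

Derivation:
Computing each delay:
  i=0: min(1*2^0, 56) = 1
  i=1: min(1*2^1, 56) = 2
  i=2: min(1*2^2, 56) = 4
  i=3: min(1*2^3, 56) = 8
  i=4: min(1*2^4, 56) = 16
  i=5: min(1*2^5, 56) = 32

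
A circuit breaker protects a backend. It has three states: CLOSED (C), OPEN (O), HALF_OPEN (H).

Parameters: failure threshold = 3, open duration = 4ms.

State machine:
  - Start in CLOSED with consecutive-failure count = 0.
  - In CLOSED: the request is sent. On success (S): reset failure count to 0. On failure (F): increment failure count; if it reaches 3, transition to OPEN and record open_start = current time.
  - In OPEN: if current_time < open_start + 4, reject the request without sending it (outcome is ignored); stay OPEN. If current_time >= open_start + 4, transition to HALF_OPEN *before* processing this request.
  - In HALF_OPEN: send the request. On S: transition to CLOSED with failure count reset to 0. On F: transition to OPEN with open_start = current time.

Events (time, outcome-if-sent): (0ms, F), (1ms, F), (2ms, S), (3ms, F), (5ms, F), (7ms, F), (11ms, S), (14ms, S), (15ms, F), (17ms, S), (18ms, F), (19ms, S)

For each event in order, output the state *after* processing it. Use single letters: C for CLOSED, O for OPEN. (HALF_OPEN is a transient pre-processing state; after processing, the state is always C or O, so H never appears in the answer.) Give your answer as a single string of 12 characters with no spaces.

State after each event:
  event#1 t=0ms outcome=F: state=CLOSED
  event#2 t=1ms outcome=F: state=CLOSED
  event#3 t=2ms outcome=S: state=CLOSED
  event#4 t=3ms outcome=F: state=CLOSED
  event#5 t=5ms outcome=F: state=CLOSED
  event#6 t=7ms outcome=F: state=OPEN
  event#7 t=11ms outcome=S: state=CLOSED
  event#8 t=14ms outcome=S: state=CLOSED
  event#9 t=15ms outcome=F: state=CLOSED
  event#10 t=17ms outcome=S: state=CLOSED
  event#11 t=18ms outcome=F: state=CLOSED
  event#12 t=19ms outcome=S: state=CLOSED

Answer: CCCCCOCCCCCC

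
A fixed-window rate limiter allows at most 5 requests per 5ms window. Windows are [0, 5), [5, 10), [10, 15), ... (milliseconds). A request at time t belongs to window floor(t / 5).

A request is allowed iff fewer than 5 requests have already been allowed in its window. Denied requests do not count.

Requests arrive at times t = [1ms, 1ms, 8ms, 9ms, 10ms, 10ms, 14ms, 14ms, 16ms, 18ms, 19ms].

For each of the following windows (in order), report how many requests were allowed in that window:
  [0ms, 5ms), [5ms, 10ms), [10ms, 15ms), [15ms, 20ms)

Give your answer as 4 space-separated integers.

Answer: 2 2 4 3

Derivation:
Processing requests:
  req#1 t=1ms (window 0): ALLOW
  req#2 t=1ms (window 0): ALLOW
  req#3 t=8ms (window 1): ALLOW
  req#4 t=9ms (window 1): ALLOW
  req#5 t=10ms (window 2): ALLOW
  req#6 t=10ms (window 2): ALLOW
  req#7 t=14ms (window 2): ALLOW
  req#8 t=14ms (window 2): ALLOW
  req#9 t=16ms (window 3): ALLOW
  req#10 t=18ms (window 3): ALLOW
  req#11 t=19ms (window 3): ALLOW

Allowed counts by window: 2 2 4 3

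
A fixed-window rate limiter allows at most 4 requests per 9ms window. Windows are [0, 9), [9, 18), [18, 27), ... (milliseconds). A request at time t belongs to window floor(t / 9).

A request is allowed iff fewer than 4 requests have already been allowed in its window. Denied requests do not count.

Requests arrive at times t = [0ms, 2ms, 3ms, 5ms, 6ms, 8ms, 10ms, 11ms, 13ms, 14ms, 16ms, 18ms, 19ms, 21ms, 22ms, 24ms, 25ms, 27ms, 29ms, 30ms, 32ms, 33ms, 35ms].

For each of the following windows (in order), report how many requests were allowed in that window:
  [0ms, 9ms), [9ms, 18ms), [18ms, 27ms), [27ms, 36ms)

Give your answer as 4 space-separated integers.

Answer: 4 4 4 4

Derivation:
Processing requests:
  req#1 t=0ms (window 0): ALLOW
  req#2 t=2ms (window 0): ALLOW
  req#3 t=3ms (window 0): ALLOW
  req#4 t=5ms (window 0): ALLOW
  req#5 t=6ms (window 0): DENY
  req#6 t=8ms (window 0): DENY
  req#7 t=10ms (window 1): ALLOW
  req#8 t=11ms (window 1): ALLOW
  req#9 t=13ms (window 1): ALLOW
  req#10 t=14ms (window 1): ALLOW
  req#11 t=16ms (window 1): DENY
  req#12 t=18ms (window 2): ALLOW
  req#13 t=19ms (window 2): ALLOW
  req#14 t=21ms (window 2): ALLOW
  req#15 t=22ms (window 2): ALLOW
  req#16 t=24ms (window 2): DENY
  req#17 t=25ms (window 2): DENY
  req#18 t=27ms (window 3): ALLOW
  req#19 t=29ms (window 3): ALLOW
  req#20 t=30ms (window 3): ALLOW
  req#21 t=32ms (window 3): ALLOW
  req#22 t=33ms (window 3): DENY
  req#23 t=35ms (window 3): DENY

Allowed counts by window: 4 4 4 4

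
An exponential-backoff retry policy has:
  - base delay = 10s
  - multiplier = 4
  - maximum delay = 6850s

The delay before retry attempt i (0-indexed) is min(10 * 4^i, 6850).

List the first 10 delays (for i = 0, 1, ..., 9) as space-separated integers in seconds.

Answer: 10 40 160 640 2560 6850 6850 6850 6850 6850

Derivation:
Computing each delay:
  i=0: min(10*4^0, 6850) = 10
  i=1: min(10*4^1, 6850) = 40
  i=2: min(10*4^2, 6850) = 160
  i=3: min(10*4^3, 6850) = 640
  i=4: min(10*4^4, 6850) = 2560
  i=5: min(10*4^5, 6850) = 6850
  i=6: min(10*4^6, 6850) = 6850
  i=7: min(10*4^7, 6850) = 6850
  i=8: min(10*4^8, 6850) = 6850
  i=9: min(10*4^9, 6850) = 6850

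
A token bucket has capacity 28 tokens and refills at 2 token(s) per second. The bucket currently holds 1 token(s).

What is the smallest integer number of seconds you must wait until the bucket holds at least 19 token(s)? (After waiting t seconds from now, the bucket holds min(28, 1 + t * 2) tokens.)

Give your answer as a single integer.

Need 1 + t * 2 >= 19, so t >= 18/2.
Smallest integer t = ceil(18/2) = 9.

Answer: 9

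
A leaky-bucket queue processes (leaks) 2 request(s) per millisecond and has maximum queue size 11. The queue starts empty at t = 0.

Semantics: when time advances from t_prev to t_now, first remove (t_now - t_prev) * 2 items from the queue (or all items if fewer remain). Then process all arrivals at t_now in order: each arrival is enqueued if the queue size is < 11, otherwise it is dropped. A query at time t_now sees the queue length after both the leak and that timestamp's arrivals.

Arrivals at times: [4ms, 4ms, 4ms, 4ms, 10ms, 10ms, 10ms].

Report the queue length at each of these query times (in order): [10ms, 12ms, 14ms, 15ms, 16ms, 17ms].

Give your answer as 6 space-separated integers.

Answer: 3 0 0 0 0 0

Derivation:
Queue lengths at query times:
  query t=10ms: backlog = 3
  query t=12ms: backlog = 0
  query t=14ms: backlog = 0
  query t=15ms: backlog = 0
  query t=16ms: backlog = 0
  query t=17ms: backlog = 0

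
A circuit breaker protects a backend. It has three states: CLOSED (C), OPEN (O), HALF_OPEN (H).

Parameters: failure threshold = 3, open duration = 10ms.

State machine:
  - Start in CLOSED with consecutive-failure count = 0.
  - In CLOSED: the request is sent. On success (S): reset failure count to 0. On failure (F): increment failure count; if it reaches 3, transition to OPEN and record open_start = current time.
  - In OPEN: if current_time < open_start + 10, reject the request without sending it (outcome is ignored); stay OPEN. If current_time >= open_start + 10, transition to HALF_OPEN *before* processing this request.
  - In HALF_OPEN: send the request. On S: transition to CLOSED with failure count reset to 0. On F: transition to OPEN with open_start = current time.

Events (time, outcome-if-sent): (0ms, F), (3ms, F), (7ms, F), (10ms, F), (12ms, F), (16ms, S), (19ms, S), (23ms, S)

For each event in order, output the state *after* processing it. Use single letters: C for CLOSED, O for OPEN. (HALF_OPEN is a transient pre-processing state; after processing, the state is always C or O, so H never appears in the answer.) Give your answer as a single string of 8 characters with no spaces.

Answer: CCOOOOCC

Derivation:
State after each event:
  event#1 t=0ms outcome=F: state=CLOSED
  event#2 t=3ms outcome=F: state=CLOSED
  event#3 t=7ms outcome=F: state=OPEN
  event#4 t=10ms outcome=F: state=OPEN
  event#5 t=12ms outcome=F: state=OPEN
  event#6 t=16ms outcome=S: state=OPEN
  event#7 t=19ms outcome=S: state=CLOSED
  event#8 t=23ms outcome=S: state=CLOSED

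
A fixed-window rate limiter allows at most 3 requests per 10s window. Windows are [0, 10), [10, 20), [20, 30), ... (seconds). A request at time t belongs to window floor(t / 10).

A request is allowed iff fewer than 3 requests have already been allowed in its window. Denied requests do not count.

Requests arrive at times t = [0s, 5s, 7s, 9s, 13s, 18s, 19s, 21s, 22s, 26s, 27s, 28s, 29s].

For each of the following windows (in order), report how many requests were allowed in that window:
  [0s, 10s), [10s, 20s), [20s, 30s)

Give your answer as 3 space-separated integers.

Processing requests:
  req#1 t=0s (window 0): ALLOW
  req#2 t=5s (window 0): ALLOW
  req#3 t=7s (window 0): ALLOW
  req#4 t=9s (window 0): DENY
  req#5 t=13s (window 1): ALLOW
  req#6 t=18s (window 1): ALLOW
  req#7 t=19s (window 1): ALLOW
  req#8 t=21s (window 2): ALLOW
  req#9 t=22s (window 2): ALLOW
  req#10 t=26s (window 2): ALLOW
  req#11 t=27s (window 2): DENY
  req#12 t=28s (window 2): DENY
  req#13 t=29s (window 2): DENY

Allowed counts by window: 3 3 3

Answer: 3 3 3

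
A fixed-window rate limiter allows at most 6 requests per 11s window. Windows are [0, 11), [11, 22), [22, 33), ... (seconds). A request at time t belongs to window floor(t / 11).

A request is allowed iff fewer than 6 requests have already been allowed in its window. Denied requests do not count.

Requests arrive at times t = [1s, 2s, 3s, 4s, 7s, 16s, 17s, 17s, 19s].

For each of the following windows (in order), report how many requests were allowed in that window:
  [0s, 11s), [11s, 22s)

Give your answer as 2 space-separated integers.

Answer: 5 4

Derivation:
Processing requests:
  req#1 t=1s (window 0): ALLOW
  req#2 t=2s (window 0): ALLOW
  req#3 t=3s (window 0): ALLOW
  req#4 t=4s (window 0): ALLOW
  req#5 t=7s (window 0): ALLOW
  req#6 t=16s (window 1): ALLOW
  req#7 t=17s (window 1): ALLOW
  req#8 t=17s (window 1): ALLOW
  req#9 t=19s (window 1): ALLOW

Allowed counts by window: 5 4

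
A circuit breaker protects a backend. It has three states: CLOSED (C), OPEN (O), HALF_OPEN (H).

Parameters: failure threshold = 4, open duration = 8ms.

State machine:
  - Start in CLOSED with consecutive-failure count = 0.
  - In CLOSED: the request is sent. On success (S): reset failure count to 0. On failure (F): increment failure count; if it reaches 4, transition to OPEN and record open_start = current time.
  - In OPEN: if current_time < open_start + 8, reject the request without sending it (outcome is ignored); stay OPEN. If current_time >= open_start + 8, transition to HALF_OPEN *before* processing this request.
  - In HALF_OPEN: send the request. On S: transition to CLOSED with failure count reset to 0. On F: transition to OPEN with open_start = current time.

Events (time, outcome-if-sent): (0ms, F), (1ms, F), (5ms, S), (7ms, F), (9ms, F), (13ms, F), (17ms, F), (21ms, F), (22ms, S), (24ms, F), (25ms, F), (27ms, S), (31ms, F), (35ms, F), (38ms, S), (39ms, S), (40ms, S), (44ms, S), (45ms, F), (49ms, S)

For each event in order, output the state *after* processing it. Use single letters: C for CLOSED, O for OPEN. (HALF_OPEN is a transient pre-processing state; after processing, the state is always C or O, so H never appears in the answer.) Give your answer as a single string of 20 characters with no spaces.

Answer: CCCCCCOOOOOOOOOOOCCC

Derivation:
State after each event:
  event#1 t=0ms outcome=F: state=CLOSED
  event#2 t=1ms outcome=F: state=CLOSED
  event#3 t=5ms outcome=S: state=CLOSED
  event#4 t=7ms outcome=F: state=CLOSED
  event#5 t=9ms outcome=F: state=CLOSED
  event#6 t=13ms outcome=F: state=CLOSED
  event#7 t=17ms outcome=F: state=OPEN
  event#8 t=21ms outcome=F: state=OPEN
  event#9 t=22ms outcome=S: state=OPEN
  event#10 t=24ms outcome=F: state=OPEN
  event#11 t=25ms outcome=F: state=OPEN
  event#12 t=27ms outcome=S: state=OPEN
  event#13 t=31ms outcome=F: state=OPEN
  event#14 t=35ms outcome=F: state=OPEN
  event#15 t=38ms outcome=S: state=OPEN
  event#16 t=39ms outcome=S: state=OPEN
  event#17 t=40ms outcome=S: state=OPEN
  event#18 t=44ms outcome=S: state=CLOSED
  event#19 t=45ms outcome=F: state=CLOSED
  event#20 t=49ms outcome=S: state=CLOSED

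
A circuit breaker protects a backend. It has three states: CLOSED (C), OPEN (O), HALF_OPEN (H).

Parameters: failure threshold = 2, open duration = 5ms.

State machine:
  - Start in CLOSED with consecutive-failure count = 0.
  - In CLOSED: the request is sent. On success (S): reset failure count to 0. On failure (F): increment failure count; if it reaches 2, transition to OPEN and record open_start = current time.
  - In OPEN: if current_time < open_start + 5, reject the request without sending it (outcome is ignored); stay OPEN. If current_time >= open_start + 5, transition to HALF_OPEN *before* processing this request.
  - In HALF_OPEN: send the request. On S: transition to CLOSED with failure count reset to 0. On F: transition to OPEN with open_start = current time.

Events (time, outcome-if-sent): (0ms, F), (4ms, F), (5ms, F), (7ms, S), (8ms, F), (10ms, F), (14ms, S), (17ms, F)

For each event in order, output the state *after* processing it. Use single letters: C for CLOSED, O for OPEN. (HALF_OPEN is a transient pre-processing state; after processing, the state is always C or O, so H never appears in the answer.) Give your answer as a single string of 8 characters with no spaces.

Answer: COOOOOOO

Derivation:
State after each event:
  event#1 t=0ms outcome=F: state=CLOSED
  event#2 t=4ms outcome=F: state=OPEN
  event#3 t=5ms outcome=F: state=OPEN
  event#4 t=7ms outcome=S: state=OPEN
  event#5 t=8ms outcome=F: state=OPEN
  event#6 t=10ms outcome=F: state=OPEN
  event#7 t=14ms outcome=S: state=OPEN
  event#8 t=17ms outcome=F: state=OPEN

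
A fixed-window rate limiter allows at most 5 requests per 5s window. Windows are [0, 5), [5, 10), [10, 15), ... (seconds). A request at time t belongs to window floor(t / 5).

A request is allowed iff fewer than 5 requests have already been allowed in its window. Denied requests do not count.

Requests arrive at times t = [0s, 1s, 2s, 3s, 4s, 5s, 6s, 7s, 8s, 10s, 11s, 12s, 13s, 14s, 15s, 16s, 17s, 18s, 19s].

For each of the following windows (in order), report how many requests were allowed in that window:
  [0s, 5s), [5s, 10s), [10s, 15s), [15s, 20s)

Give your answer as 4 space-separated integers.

Answer: 5 4 5 5

Derivation:
Processing requests:
  req#1 t=0s (window 0): ALLOW
  req#2 t=1s (window 0): ALLOW
  req#3 t=2s (window 0): ALLOW
  req#4 t=3s (window 0): ALLOW
  req#5 t=4s (window 0): ALLOW
  req#6 t=5s (window 1): ALLOW
  req#7 t=6s (window 1): ALLOW
  req#8 t=7s (window 1): ALLOW
  req#9 t=8s (window 1): ALLOW
  req#10 t=10s (window 2): ALLOW
  req#11 t=11s (window 2): ALLOW
  req#12 t=12s (window 2): ALLOW
  req#13 t=13s (window 2): ALLOW
  req#14 t=14s (window 2): ALLOW
  req#15 t=15s (window 3): ALLOW
  req#16 t=16s (window 3): ALLOW
  req#17 t=17s (window 3): ALLOW
  req#18 t=18s (window 3): ALLOW
  req#19 t=19s (window 3): ALLOW

Allowed counts by window: 5 4 5 5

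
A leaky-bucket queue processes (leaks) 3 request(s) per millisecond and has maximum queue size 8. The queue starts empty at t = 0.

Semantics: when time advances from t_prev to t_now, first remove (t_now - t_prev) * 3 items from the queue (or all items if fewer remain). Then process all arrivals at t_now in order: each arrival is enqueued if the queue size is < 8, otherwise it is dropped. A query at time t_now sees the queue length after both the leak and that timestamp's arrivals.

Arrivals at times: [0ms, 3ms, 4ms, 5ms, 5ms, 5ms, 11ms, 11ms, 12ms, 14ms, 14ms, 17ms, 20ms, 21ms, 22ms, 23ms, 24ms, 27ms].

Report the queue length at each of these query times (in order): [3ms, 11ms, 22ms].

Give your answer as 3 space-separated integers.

Queue lengths at query times:
  query t=3ms: backlog = 1
  query t=11ms: backlog = 2
  query t=22ms: backlog = 1

Answer: 1 2 1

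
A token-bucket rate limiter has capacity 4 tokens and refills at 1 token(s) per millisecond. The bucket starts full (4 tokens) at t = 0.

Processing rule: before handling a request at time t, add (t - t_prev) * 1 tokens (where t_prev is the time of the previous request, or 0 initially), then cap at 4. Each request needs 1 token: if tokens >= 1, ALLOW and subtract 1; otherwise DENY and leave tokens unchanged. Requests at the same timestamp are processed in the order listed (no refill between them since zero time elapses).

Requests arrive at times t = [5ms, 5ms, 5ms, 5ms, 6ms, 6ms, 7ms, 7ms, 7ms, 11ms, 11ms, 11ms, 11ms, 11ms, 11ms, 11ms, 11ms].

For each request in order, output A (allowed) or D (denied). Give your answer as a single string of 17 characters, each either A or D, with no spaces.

Simulating step by step:
  req#1 t=5ms: ALLOW
  req#2 t=5ms: ALLOW
  req#3 t=5ms: ALLOW
  req#4 t=5ms: ALLOW
  req#5 t=6ms: ALLOW
  req#6 t=6ms: DENY
  req#7 t=7ms: ALLOW
  req#8 t=7ms: DENY
  req#9 t=7ms: DENY
  req#10 t=11ms: ALLOW
  req#11 t=11ms: ALLOW
  req#12 t=11ms: ALLOW
  req#13 t=11ms: ALLOW
  req#14 t=11ms: DENY
  req#15 t=11ms: DENY
  req#16 t=11ms: DENY
  req#17 t=11ms: DENY

Answer: AAAAADADDAAAADDDD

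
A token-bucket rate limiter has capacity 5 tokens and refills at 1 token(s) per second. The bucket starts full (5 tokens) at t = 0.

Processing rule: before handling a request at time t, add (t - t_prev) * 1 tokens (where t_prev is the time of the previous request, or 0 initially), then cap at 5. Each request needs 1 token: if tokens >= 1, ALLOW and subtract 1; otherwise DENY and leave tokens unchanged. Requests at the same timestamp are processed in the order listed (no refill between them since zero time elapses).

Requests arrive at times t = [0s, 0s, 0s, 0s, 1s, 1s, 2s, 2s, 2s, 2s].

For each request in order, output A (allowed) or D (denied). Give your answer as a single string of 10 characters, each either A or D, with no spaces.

Simulating step by step:
  req#1 t=0s: ALLOW
  req#2 t=0s: ALLOW
  req#3 t=0s: ALLOW
  req#4 t=0s: ALLOW
  req#5 t=1s: ALLOW
  req#6 t=1s: ALLOW
  req#7 t=2s: ALLOW
  req#8 t=2s: DENY
  req#9 t=2s: DENY
  req#10 t=2s: DENY

Answer: AAAAAAADDD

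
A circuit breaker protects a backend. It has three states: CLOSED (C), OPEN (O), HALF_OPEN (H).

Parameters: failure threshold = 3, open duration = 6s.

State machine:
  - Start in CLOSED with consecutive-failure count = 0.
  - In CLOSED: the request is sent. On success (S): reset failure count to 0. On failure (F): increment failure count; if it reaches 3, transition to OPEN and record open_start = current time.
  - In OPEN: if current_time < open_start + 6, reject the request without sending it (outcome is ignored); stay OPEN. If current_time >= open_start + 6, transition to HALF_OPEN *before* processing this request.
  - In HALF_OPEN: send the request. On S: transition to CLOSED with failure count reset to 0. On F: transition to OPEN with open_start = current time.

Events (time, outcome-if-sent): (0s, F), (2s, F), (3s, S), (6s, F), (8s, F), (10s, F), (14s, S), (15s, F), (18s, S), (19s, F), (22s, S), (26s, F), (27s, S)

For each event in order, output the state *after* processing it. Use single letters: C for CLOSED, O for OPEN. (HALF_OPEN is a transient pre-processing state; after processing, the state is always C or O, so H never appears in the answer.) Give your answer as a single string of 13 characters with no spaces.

Answer: CCCCCOOOCCCCC

Derivation:
State after each event:
  event#1 t=0s outcome=F: state=CLOSED
  event#2 t=2s outcome=F: state=CLOSED
  event#3 t=3s outcome=S: state=CLOSED
  event#4 t=6s outcome=F: state=CLOSED
  event#5 t=8s outcome=F: state=CLOSED
  event#6 t=10s outcome=F: state=OPEN
  event#7 t=14s outcome=S: state=OPEN
  event#8 t=15s outcome=F: state=OPEN
  event#9 t=18s outcome=S: state=CLOSED
  event#10 t=19s outcome=F: state=CLOSED
  event#11 t=22s outcome=S: state=CLOSED
  event#12 t=26s outcome=F: state=CLOSED
  event#13 t=27s outcome=S: state=CLOSED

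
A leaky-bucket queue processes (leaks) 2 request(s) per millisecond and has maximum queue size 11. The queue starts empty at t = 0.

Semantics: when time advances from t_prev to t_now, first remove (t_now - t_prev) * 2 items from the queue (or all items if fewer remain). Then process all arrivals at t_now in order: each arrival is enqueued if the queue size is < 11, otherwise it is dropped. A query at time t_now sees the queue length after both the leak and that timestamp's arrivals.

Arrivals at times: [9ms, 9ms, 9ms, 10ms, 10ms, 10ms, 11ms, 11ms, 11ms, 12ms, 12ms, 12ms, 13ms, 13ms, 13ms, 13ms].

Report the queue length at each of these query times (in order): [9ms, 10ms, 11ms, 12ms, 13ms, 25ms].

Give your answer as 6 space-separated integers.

Queue lengths at query times:
  query t=9ms: backlog = 3
  query t=10ms: backlog = 4
  query t=11ms: backlog = 5
  query t=12ms: backlog = 6
  query t=13ms: backlog = 8
  query t=25ms: backlog = 0

Answer: 3 4 5 6 8 0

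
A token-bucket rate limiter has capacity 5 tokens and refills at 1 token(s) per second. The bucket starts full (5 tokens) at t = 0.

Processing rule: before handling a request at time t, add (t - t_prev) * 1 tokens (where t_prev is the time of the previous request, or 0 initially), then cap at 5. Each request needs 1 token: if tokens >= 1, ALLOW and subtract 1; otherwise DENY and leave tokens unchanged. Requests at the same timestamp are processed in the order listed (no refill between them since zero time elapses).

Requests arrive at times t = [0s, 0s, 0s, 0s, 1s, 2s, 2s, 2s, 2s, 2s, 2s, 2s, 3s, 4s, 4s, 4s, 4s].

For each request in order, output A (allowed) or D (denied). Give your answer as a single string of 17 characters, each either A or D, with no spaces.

Answer: AAAAAAADDDDDAADDD

Derivation:
Simulating step by step:
  req#1 t=0s: ALLOW
  req#2 t=0s: ALLOW
  req#3 t=0s: ALLOW
  req#4 t=0s: ALLOW
  req#5 t=1s: ALLOW
  req#6 t=2s: ALLOW
  req#7 t=2s: ALLOW
  req#8 t=2s: DENY
  req#9 t=2s: DENY
  req#10 t=2s: DENY
  req#11 t=2s: DENY
  req#12 t=2s: DENY
  req#13 t=3s: ALLOW
  req#14 t=4s: ALLOW
  req#15 t=4s: DENY
  req#16 t=4s: DENY
  req#17 t=4s: DENY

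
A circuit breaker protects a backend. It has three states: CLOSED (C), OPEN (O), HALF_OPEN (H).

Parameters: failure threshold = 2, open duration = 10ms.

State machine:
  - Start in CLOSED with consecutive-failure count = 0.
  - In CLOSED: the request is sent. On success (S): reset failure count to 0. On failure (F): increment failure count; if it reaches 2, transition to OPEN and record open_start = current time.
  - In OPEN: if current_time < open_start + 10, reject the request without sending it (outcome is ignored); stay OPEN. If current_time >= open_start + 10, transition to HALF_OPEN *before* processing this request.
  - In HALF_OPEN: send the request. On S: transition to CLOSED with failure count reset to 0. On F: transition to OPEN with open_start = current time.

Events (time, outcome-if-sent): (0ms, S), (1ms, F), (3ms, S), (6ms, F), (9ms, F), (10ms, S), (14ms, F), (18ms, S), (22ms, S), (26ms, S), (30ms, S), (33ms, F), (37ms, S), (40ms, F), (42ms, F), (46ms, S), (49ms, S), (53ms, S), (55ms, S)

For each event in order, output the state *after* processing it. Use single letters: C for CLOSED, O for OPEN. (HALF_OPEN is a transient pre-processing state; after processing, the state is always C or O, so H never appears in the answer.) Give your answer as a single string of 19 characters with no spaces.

Answer: CCCCOOOOCCCCCCOOOCC

Derivation:
State after each event:
  event#1 t=0ms outcome=S: state=CLOSED
  event#2 t=1ms outcome=F: state=CLOSED
  event#3 t=3ms outcome=S: state=CLOSED
  event#4 t=6ms outcome=F: state=CLOSED
  event#5 t=9ms outcome=F: state=OPEN
  event#6 t=10ms outcome=S: state=OPEN
  event#7 t=14ms outcome=F: state=OPEN
  event#8 t=18ms outcome=S: state=OPEN
  event#9 t=22ms outcome=S: state=CLOSED
  event#10 t=26ms outcome=S: state=CLOSED
  event#11 t=30ms outcome=S: state=CLOSED
  event#12 t=33ms outcome=F: state=CLOSED
  event#13 t=37ms outcome=S: state=CLOSED
  event#14 t=40ms outcome=F: state=CLOSED
  event#15 t=42ms outcome=F: state=OPEN
  event#16 t=46ms outcome=S: state=OPEN
  event#17 t=49ms outcome=S: state=OPEN
  event#18 t=53ms outcome=S: state=CLOSED
  event#19 t=55ms outcome=S: state=CLOSED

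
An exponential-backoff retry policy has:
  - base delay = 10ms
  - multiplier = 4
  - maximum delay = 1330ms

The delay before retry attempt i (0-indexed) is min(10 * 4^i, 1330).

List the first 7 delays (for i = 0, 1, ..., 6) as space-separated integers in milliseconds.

Answer: 10 40 160 640 1330 1330 1330

Derivation:
Computing each delay:
  i=0: min(10*4^0, 1330) = 10
  i=1: min(10*4^1, 1330) = 40
  i=2: min(10*4^2, 1330) = 160
  i=3: min(10*4^3, 1330) = 640
  i=4: min(10*4^4, 1330) = 1330
  i=5: min(10*4^5, 1330) = 1330
  i=6: min(10*4^6, 1330) = 1330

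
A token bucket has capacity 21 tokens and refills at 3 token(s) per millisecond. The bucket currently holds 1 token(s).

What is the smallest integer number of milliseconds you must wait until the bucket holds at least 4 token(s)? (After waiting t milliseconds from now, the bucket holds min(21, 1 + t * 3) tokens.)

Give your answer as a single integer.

Answer: 1

Derivation:
Need 1 + t * 3 >= 4, so t >= 3/3.
Smallest integer t = ceil(3/3) = 1.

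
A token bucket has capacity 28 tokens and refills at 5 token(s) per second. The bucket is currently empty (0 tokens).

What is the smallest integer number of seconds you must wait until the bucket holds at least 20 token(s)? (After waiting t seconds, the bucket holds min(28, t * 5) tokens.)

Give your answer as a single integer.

Need t * 5 >= 20, so t >= 20/5.
Smallest integer t = ceil(20/5) = 4.

Answer: 4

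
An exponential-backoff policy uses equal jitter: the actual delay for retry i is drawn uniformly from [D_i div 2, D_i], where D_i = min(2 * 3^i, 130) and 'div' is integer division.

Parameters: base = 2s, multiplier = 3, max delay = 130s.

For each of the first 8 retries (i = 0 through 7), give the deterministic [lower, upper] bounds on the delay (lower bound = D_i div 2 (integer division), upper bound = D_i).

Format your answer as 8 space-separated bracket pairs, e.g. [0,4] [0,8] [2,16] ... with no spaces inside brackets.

Answer: [1,2] [3,6] [9,18] [27,54] [65,130] [65,130] [65,130] [65,130]

Derivation:
Computing bounds per retry:
  i=0: D_i=min(2*3^0,130)=2, bounds=[1,2]
  i=1: D_i=min(2*3^1,130)=6, bounds=[3,6]
  i=2: D_i=min(2*3^2,130)=18, bounds=[9,18]
  i=3: D_i=min(2*3^3,130)=54, bounds=[27,54]
  i=4: D_i=min(2*3^4,130)=130, bounds=[65,130]
  i=5: D_i=min(2*3^5,130)=130, bounds=[65,130]
  i=6: D_i=min(2*3^6,130)=130, bounds=[65,130]
  i=7: D_i=min(2*3^7,130)=130, bounds=[65,130]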